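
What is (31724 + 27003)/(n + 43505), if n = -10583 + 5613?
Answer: 58727/38535 ≈ 1.5240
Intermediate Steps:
n = -4970
(31724 + 27003)/(n + 43505) = (31724 + 27003)/(-4970 + 43505) = 58727/38535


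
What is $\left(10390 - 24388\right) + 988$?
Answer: $-13010$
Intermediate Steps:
$\left(10390 - 24388\right) + 988 = -13998 + 988 = -13010$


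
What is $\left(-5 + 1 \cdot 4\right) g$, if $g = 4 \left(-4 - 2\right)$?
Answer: $24$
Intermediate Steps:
$g = -24$ ($g = 4 \left(-6\right) = -24$)
$\left(-5 + 1 \cdot 4\right) g = \left(-5 + 1 \cdot 4\right) \left(-24\right) = \left(-5 + 4\right) \left(-24\right) = \left(-1\right) \left(-24\right) = 24$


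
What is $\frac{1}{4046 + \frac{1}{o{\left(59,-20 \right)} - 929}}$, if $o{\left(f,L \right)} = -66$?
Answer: $\frac{995}{4025769} \approx 0.00024716$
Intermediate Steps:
$\frac{1}{4046 + \frac{1}{o{\left(59,-20 \right)} - 929}} = \frac{1}{4046 + \frac{1}{-66 - 929}} = \frac{1}{4046 + \frac{1}{-995}} = \frac{1}{4046 - \frac{1}{995}} = \frac{1}{\frac{4025769}{995}} = \frac{995}{4025769}$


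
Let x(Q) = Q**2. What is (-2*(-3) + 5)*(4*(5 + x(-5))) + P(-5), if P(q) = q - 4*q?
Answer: 1335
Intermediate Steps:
P(q) = -3*q
(-2*(-3) + 5)*(4*(5 + x(-5))) + P(-5) = (-2*(-3) + 5)*(4*(5 + (-5)**2)) - 3*(-5) = (6 + 5)*(4*(5 + 25)) + 15 = 11*(4*30) + 15 = 11*120 + 15 = 1320 + 15 = 1335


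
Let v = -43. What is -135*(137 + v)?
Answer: -12690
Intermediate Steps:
-135*(137 + v) = -135*(137 - 43) = -135*94 = -12690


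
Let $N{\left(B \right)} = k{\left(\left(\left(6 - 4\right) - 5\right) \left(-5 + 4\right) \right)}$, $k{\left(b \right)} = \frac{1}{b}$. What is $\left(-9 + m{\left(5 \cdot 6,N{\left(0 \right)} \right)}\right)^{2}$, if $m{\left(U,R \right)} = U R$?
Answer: $1$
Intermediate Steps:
$N{\left(B \right)} = \frac{1}{3}$ ($N{\left(B \right)} = \frac{1}{\left(\left(6 - 4\right) - 5\right) \left(-5 + 4\right)} = \frac{1}{\left(2 - 5\right) \left(-1\right)} = \frac{1}{\left(-3\right) \left(-1\right)} = \frac{1}{3}$)
$m{\left(U,R \right)} = R U$
$\left(-9 + m{\left(5 \cdot 6,N{\left(0 \right)} \right)}\right)^{2} = \left(-9 + \frac{5 \cdot 6}{3}\right)^{2} = \left(-9 + \frac{1}{3} \cdot 30\right)^{2} = \left(-9 + 10\right)^{2} = 1^{2} = 1$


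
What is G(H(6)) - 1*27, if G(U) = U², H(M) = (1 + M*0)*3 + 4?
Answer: 22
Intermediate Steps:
H(M) = 7 (H(M) = (1 + 0)*3 + 4 = 1*3 + 4 = 3 + 4 = 7)
G(H(6)) - 1*27 = 7² - 1*27 = 49 - 27 = 22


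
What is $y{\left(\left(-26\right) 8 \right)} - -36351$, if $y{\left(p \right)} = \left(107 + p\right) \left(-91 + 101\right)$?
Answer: $35341$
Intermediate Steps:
$y{\left(p \right)} = 1070 + 10 p$ ($y{\left(p \right)} = \left(107 + p\right) 10 = 1070 + 10 p$)
$y{\left(\left(-26\right) 8 \right)} - -36351 = \left(1070 + 10 \left(\left(-26\right) 8\right)\right) - -36351 = \left(1070 + 10 \left(-208\right)\right) + 36351 = \left(1070 - 2080\right) + 36351 = -1010 + 36351 = 35341$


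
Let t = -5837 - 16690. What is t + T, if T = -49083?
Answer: -71610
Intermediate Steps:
t = -22527
t + T = -22527 - 49083 = -71610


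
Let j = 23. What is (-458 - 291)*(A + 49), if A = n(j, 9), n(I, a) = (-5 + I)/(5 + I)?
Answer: -74365/2 ≈ -37183.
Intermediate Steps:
n(I, a) = (-5 + I)/(5 + I)
A = 9/14 (A = (-5 + 23)/(5 + 23) = 18/28 = (1/28)*18 = 9/14 ≈ 0.64286)
(-458 - 291)*(A + 49) = (-458 - 291)*(9/14 + 49) = -749*695/14 = -74365/2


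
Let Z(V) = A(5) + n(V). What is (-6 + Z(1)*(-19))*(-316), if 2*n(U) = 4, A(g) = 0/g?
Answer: 13904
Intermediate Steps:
A(g) = 0
n(U) = 2 (n(U) = (½)*4 = 2)
Z(V) = 2 (Z(V) = 0 + 2 = 2)
(-6 + Z(1)*(-19))*(-316) = (-6 + 2*(-19))*(-316) = (-6 - 38)*(-316) = -44*(-316) = 13904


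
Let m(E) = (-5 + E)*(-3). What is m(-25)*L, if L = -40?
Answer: -3600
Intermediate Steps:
m(E) = 15 - 3*E
m(-25)*L = (15 - 3*(-25))*(-40) = (15 + 75)*(-40) = 90*(-40) = -3600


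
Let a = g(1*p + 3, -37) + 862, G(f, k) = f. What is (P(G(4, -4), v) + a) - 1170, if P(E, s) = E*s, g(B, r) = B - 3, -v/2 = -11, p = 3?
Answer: -217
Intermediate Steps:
v = 22 (v = -2*(-11) = 22)
g(B, r) = -3 + B
a = 865 (a = (-3 + (1*3 + 3)) + 862 = (-3 + (3 + 3)) + 862 = (-3 + 6) + 862 = 3 + 862 = 865)
(P(G(4, -4), v) + a) - 1170 = (4*22 + 865) - 1170 = (88 + 865) - 1170 = 953 - 1170 = -217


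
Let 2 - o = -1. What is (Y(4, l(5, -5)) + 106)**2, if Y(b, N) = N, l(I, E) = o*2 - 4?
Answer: 11664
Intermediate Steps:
o = 3 (o = 2 - 1*(-1) = 2 + 1 = 3)
l(I, E) = 2 (l(I, E) = 3*2 - 4 = 6 - 4 = 2)
(Y(4, l(5, -5)) + 106)**2 = (2 + 106)**2 = 108**2 = 11664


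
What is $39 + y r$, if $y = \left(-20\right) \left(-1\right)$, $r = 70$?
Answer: $1439$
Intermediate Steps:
$y = 20$
$39 + y r = 39 + 20 \cdot 70 = 39 + 1400 = 1439$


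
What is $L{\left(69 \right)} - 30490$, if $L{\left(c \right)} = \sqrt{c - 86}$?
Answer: $-30490 + i \sqrt{17} \approx -30490.0 + 4.1231 i$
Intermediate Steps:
$L{\left(c \right)} = \sqrt{-86 + c}$
$L{\left(69 \right)} - 30490 = \sqrt{-86 + 69} - 30490 = \sqrt{-17} - 30490 = i \sqrt{17} - 30490 = -30490 + i \sqrt{17}$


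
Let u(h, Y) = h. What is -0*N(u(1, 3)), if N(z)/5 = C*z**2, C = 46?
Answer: 0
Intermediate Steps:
N(z) = 230*z**2 (N(z) = 5*(46*z**2) = 230*z**2)
-0*N(u(1, 3)) = -0*230*1**2 = -0*230*1 = -0*230 = -1*0 = 0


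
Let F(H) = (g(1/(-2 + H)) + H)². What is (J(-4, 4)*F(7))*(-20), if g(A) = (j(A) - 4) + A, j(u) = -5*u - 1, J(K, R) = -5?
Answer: 144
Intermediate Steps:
j(u) = -1 - 5*u
g(A) = -5 - 4*A (g(A) = ((-1 - 5*A) - 4) + A = (-5 - 5*A) + A = -5 - 4*A)
F(H) = (-5 + H - 4/(-2 + H))² (F(H) = ((-5 - 4/(-2 + H)) + H)² = (-5 + H - 4/(-2 + H))²)
(J(-4, 4)*F(7))*(-20) = -5*(4 + (-2 + 7)*(5 - 1*7))²/(-2 + 7)²*(-20) = -5*(4 + 5*(5 - 7))²/5²*(-20) = -(4 + 5*(-2))²/5*(-20) = -(4 - 10)²/5*(-20) = -(-6)²/5*(-20) = -36/5*(-20) = 144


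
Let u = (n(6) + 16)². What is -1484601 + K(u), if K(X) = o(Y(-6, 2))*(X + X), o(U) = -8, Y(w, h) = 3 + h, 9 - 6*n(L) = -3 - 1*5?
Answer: -13412485/9 ≈ -1.4903e+6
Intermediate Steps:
n(L) = 17/6 (n(L) = 3/2 - (-3 - 1*5)/6 = 3/2 - (-3 - 5)/6 = 3/2 - ⅙*(-8) = 3/2 + 4/3 = 17/6)
u = 12769/36 (u = (17/6 + 16)² = (113/6)² = 12769/36 ≈ 354.69)
K(X) = -16*X (K(X) = -8*(X + X) = -16*X)
-1484601 + K(u) = -1484601 - 16*12769/36 = -1484601 - 51076/9 = -13412485/9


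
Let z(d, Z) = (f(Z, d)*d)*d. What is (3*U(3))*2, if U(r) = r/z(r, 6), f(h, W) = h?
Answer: ⅓ ≈ 0.33333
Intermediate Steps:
z(d, Z) = Z*d² (z(d, Z) = (Z*d)*d = Z*d²)
U(r) = 1/(6*r) (U(r) = r/((6*r²)) = r*(1/(6*r²)) = 1/(6*r))
(3*U(3))*2 = (3*((⅙)/3))*2 = (3*((⅙)*(⅓)))*2 = (3*(1/18))*2 = (⅙)*2 = ⅓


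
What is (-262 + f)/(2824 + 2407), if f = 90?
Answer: -172/5231 ≈ -0.032881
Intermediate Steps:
(-262 + f)/(2824 + 2407) = (-262 + 90)/(2824 + 2407) = -172/5231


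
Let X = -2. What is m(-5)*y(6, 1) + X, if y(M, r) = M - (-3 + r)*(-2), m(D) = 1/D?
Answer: -12/5 ≈ -2.4000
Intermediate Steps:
y(M, r) = -6 + M + 2*r (y(M, r) = M - (6 - 2*r) = M + (-6 + 2*r) = -6 + M + 2*r)
m(-5)*y(6, 1) + X = (-6 + 6 + 2*1)/(-5) - 2 = -(-6 + 6 + 2)/5 - 2 = -1/5*2 - 2 = -2/5 - 2 = -12/5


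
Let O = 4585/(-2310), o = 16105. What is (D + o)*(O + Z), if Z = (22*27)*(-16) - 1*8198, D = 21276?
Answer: -43678315403/66 ≈ -6.6179e+8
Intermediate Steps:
O = -131/66 (O = 4585*(-1/2310) = -131/66 ≈ -1.9848)
Z = -17702 (Z = 594*(-16) - 8198 = -9504 - 8198 = -17702)
(D + o)*(O + Z) = (21276 + 16105)*(-131/66 - 17702) = 37381*(-1168463/66) = -43678315403/66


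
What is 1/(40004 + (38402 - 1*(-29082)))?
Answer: 1/107488 ≈ 9.3034e-6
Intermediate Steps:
1/(40004 + (38402 - 1*(-29082))) = 1/(40004 + (38402 + 29082)) = 1/(40004 + 67484) = 1/107488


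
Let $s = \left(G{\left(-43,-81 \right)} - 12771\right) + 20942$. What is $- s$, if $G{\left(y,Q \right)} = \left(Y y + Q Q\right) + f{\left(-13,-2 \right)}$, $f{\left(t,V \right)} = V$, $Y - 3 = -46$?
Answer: $-16579$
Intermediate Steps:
$Y = -43$ ($Y = 3 - 46 = -43$)
$G{\left(y,Q \right)} = -2 + Q^{2} - 43 y$ ($G{\left(y,Q \right)} = \left(- 43 y + Q Q\right) - 2 = \left(- 43 y + Q^{2}\right) - 2 = \left(Q^{2} - 43 y\right) - 2 = -2 + Q^{2} - 43 y$)
$s = 16579$ ($s = \left(\left(-2 + \left(-81\right)^{2} - -1849\right) - 12771\right) + 20942 = \left(\left(-2 + 6561 + 1849\right) - 12771\right) + 20942 = \left(8408 - 12771\right) + 20942 = -4363 + 20942 = 16579$)
$- s = \left(-1\right) 16579 = -16579$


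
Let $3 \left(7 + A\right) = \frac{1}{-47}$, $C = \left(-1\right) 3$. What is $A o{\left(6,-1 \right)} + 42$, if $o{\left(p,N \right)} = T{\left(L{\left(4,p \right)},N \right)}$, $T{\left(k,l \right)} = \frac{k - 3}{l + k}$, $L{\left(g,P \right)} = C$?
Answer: $\frac{1480}{47} \approx 31.489$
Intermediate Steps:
$C = -3$
$A = - \frac{988}{141}$ ($A = -7 + \frac{1}{3 \left(-47\right)} = -7 + \frac{1}{3} \left(- \frac{1}{47}\right) = -7 - \frac{1}{141} = - \frac{988}{141} \approx -7.0071$)
$L{\left(g,P \right)} = -3$
$T{\left(k,l \right)} = \frac{-3 + k}{k + l}$
$o{\left(p,N \right)} = - \frac{6}{-3 + N}$ ($o{\left(p,N \right)} = \frac{-3 - 3}{-3 + N} = \frac{1}{-3 + N} \left(-6\right) = - \frac{6}{-3 + N}$)
$A o{\left(6,-1 \right)} + 42 = - \frac{988 \left(- \frac{6}{-3 - 1}\right)}{141} + 42 = - \frac{988 \left(- \frac{6}{-4}\right)}{141} + 42 = - \frac{988 \left(\left(-6\right) \left(- \frac{1}{4}\right)\right)}{141} + 42 = \left(- \frac{988}{141}\right) \frac{3}{2} + 42 = - \frac{494}{47} + 42 = \frac{1480}{47}$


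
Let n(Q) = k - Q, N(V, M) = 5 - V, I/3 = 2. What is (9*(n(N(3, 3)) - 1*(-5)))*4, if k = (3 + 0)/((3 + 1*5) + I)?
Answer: 810/7 ≈ 115.71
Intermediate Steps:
I = 6 (I = 3*2 = 6)
k = 3/14 (k = (3 + 0)/((3 + 1*5) + 6) = 3/((3 + 5) + 6) = 3/(8 + 6) = 3/14 ≈ 0.21429)
n(Q) = 3/14 - Q
(9*(n(N(3, 3)) - 1*(-5)))*4 = (9*((3/14 - (5 - 1*3)) - 1*(-5)))*4 = (9*((3/14 - (5 - 3)) + 5))*4 = (9*((3/14 - 1*2) + 5))*4 = (9*((3/14 - 2) + 5))*4 = (9*(-25/14 + 5))*4 = (9*(45/14))*4 = (405/14)*4 = 810/7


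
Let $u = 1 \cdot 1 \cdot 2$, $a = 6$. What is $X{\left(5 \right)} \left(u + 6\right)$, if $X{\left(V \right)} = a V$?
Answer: $240$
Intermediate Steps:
$X{\left(V \right)} = 6 V$
$u = 2$ ($u = 1 \cdot 2 = 2$)
$X{\left(5 \right)} \left(u + 6\right) = 6 \cdot 5 \left(2 + 6\right) = 30 \cdot 8 = 240$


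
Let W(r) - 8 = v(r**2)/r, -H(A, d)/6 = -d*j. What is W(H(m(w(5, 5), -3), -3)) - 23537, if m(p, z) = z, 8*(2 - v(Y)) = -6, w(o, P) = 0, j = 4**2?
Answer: -27105419/1152 ≈ -23529.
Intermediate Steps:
j = 16
v(Y) = 11/4 (v(Y) = 2 - 1/8*(-6) = 2 + 3/4 = 11/4)
H(A, d) = 96*d (H(A, d) = -(-6)*d*16 = -(-6)*16*d = -(-96)*d = 96*d)
W(r) = 8 + 11/(4*r)
W(H(m(w(5, 5), -3), -3)) - 23537 = (8 + 11/(4*((96*(-3))))) - 23537 = (8 + (11/4)/(-288)) - 23537 = (8 + (11/4)*(-1/288)) - 23537 = (8 - 11/1152) - 23537 = 9205/1152 - 23537 = -27105419/1152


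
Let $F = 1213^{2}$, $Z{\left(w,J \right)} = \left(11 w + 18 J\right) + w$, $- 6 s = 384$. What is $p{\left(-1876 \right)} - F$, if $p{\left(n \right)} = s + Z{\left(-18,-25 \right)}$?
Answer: $-1472099$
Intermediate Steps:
$s = -64$ ($s = \left(- \frac{1}{6}\right) 384 = -64$)
$Z{\left(w,J \right)} = 12 w + 18 J$
$p{\left(n \right)} = -730$ ($p{\left(n \right)} = -64 + \left(12 \left(-18\right) + 18 \left(-25\right)\right) = -64 - 666 = -730$)
$F = 1471369$
$p{\left(-1876 \right)} - F = -730 - 1471369 = -1472099$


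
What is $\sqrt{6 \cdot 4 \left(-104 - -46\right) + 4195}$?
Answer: $\sqrt{2803} \approx 52.943$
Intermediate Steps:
$\sqrt{6 \cdot 4 \left(-104 - -46\right) + 4195} = \sqrt{24 \left(-104 + 46\right) + 4195} = \sqrt{24 \left(-58\right) + 4195} = \sqrt{-1392 + 4195} = \sqrt{2803}$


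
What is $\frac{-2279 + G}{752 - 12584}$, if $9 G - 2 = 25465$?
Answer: $- \frac{413}{8874} \approx -0.04654$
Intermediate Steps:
$G = \frac{8489}{3}$ ($G = \frac{2}{9} + \frac{1}{9} \cdot 25465 = \frac{2}{9} + \frac{25465}{9} = \frac{8489}{3} \approx 2829.7$)
$\frac{-2279 + G}{752 - 12584} = \frac{-2279 + \frac{8489}{3}}{752 - 12584} = \frac{1652}{3 \left(-11832\right)} = \frac{1652}{3} \left(- \frac{1}{11832}\right) = - \frac{413}{8874}$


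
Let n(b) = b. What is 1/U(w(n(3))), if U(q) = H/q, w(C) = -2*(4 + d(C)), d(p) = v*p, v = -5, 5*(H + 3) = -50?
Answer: -22/13 ≈ -1.6923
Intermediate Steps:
H = -13 (H = -3 + (⅕)*(-50) = -3 - 10 = -13)
d(p) = -5*p
w(C) = -8 + 10*C (w(C) = -2*(4 - 5*C) = -8 + 10*C)
U(q) = -13/q
1/U(w(n(3))) = 1/(-13/(-8 + 10*3)) = 1/(-13/(-8 + 30)) = 1/(-13/22) = -22/13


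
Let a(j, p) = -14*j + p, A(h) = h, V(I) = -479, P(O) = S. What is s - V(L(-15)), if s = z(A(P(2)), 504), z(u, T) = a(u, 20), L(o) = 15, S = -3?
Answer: 541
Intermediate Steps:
P(O) = -3
a(j, p) = p - 14*j
z(u, T) = 20 - 14*u
s = 62 (s = 20 - 14*(-3) = 20 + 42 = 62)
s - V(L(-15)) = 62 - 1*(-479) = 62 + 479 = 541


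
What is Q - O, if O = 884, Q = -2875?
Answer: -3759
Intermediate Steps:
Q - O = -2875 - 1*884 = -2875 - 884 = -3759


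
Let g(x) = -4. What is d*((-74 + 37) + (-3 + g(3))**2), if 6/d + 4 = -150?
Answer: -36/77 ≈ -0.46753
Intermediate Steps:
d = -3/77 (d = 6/(-4 - 150) = 6/(-154) = 6*(-1/154) = -3/77 ≈ -0.038961)
d*((-74 + 37) + (-3 + g(3))**2) = -3*((-74 + 37) + (-3 - 4)**2)/77 = -3*(-37 + (-7)**2)/77 = -3*(-37 + 49)/77 = -3/77*12 = -36/77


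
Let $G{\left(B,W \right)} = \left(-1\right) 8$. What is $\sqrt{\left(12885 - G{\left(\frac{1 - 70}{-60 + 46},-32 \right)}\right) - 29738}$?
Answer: $i \sqrt{16845} \approx 129.79 i$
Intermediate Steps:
$G{\left(B,W \right)} = -8$
$\sqrt{\left(12885 - G{\left(\frac{1 - 70}{-60 + 46},-32 \right)}\right) - 29738} = \sqrt{\left(12885 - -8\right) - 29738} = \sqrt{\left(12885 + 8\right) - 29738} = \sqrt{12893 - 29738} = \sqrt{-16845} = i \sqrt{16845}$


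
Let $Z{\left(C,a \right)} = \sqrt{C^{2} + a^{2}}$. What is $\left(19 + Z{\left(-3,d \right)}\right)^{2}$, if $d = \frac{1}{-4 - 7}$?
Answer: $\frac{\left(209 + \sqrt{1090}\right)^{2}}{121} \approx 484.06$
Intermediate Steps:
$d = - \frac{1}{11}$ ($d = \frac{1}{-11} = - \frac{1}{11} \approx -0.090909$)
$\left(19 + Z{\left(-3,d \right)}\right)^{2} = \left(19 + \sqrt{\left(-3\right)^{2} + \left(- \frac{1}{11}\right)^{2}}\right)^{2} = \left(19 + \sqrt{9 + \frac{1}{121}}\right)^{2} = \left(19 + \sqrt{\frac{1090}{121}}\right)^{2} = \left(19 + \frac{\sqrt{1090}}{11}\right)^{2}$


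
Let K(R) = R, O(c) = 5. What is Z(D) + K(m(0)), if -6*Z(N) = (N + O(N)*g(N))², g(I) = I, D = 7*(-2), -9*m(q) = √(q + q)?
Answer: -1176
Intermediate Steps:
m(q) = -√2*√q/9 (m(q) = -√(q + q)/9 = -√2*√q/9)
D = -14
Z(N) = -6*N² (Z(N) = -(N + 5*N)²/6 = -36*N²/6 = -6*N²)
Z(D) + K(m(0)) = -6*(-14)² - √2*√0/9 = -6*196 - ⅑*√2*0 = -1176 + 0 = -1176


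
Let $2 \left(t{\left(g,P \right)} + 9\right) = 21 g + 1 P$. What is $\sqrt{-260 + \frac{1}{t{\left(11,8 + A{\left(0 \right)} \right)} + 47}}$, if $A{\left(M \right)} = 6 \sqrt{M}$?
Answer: $\frac{i \sqrt{2866430}}{105} \approx 16.124 i$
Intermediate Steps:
$t{\left(g,P \right)} = -9 + \frac{P}{2} + \frac{21 g}{2}$ ($t{\left(g,P \right)} = -9 + \frac{21 g + 1 P}{2} = -9 + \frac{21 g + P}{2} = -9 + \frac{P + 21 g}{2} = -9 + \left(\frac{P}{2} + \frac{21 g}{2}\right) = -9 + \frac{P}{2} + \frac{21 g}{2}$)
$\sqrt{-260 + \frac{1}{t{\left(11,8 + A{\left(0 \right)} \right)} + 47}} = \sqrt{-260 + \frac{1}{\left(-9 + \frac{8 + 6 \sqrt{0}}{2} + \frac{21}{2} \cdot 11\right) + 47}} = \sqrt{-260 + \frac{1}{\left(-9 + \frac{8 + 6 \cdot 0}{2} + \frac{231}{2}\right) + 47}} = \sqrt{-260 + \frac{1}{\left(-9 + \frac{8 + 0}{2} + \frac{231}{2}\right) + 47}} = \sqrt{-260 + \frac{1}{\left(-9 + \frac{1}{2} \cdot 8 + \frac{231}{2}\right) + 47}} = \sqrt{-260 + \frac{1}{\left(-9 + 4 + \frac{231}{2}\right) + 47}} = \sqrt{-260 + \frac{1}{\frac{221}{2} + 47}} = \sqrt{-260 + \frac{1}{\frac{315}{2}}} = \sqrt{-260 + \frac{2}{315}} = \sqrt{- \frac{81898}{315}} = \frac{i \sqrt{2866430}}{105}$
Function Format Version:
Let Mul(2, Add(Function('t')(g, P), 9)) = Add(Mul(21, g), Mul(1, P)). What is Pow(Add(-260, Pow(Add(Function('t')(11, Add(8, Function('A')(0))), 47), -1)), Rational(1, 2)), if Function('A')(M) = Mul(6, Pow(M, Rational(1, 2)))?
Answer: Mul(Rational(1, 105), I, Pow(2866430, Rational(1, 2))) ≈ Mul(16.124, I)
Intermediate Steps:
Function('t')(g, P) = Add(-9, Mul(Rational(1, 2), P), Mul(Rational(21, 2), g)) (Function('t')(g, P) = Add(-9, Mul(Rational(1, 2), Add(Mul(21, g), Mul(1, P)))) = Add(-9, Mul(Rational(1, 2), Add(Mul(21, g), P))) = Add(-9, Mul(Rational(1, 2), Add(P, Mul(21, g)))) = Add(-9, Add(Mul(Rational(1, 2), P), Mul(Rational(21, 2), g))) = Add(-9, Mul(Rational(1, 2), P), Mul(Rational(21, 2), g)))
Pow(Add(-260, Pow(Add(Function('t')(11, Add(8, Function('A')(0))), 47), -1)), Rational(1, 2)) = Pow(Add(-260, Pow(Add(Add(-9, Mul(Rational(1, 2), Add(8, Mul(6, Pow(0, Rational(1, 2))))), Mul(Rational(21, 2), 11)), 47), -1)), Rational(1, 2)) = Pow(Add(-260, Pow(Add(Add(-9, Mul(Rational(1, 2), Add(8, Mul(6, 0))), Rational(231, 2)), 47), -1)), Rational(1, 2)) = Pow(Add(-260, Pow(Add(Add(-9, Mul(Rational(1, 2), Add(8, 0)), Rational(231, 2)), 47), -1)), Rational(1, 2)) = Pow(Add(-260, Pow(Add(Add(-9, Mul(Rational(1, 2), 8), Rational(231, 2)), 47), -1)), Rational(1, 2)) = Pow(Add(-260, Pow(Add(Add(-9, 4, Rational(231, 2)), 47), -1)), Rational(1, 2)) = Pow(Add(-260, Pow(Add(Rational(221, 2), 47), -1)), Rational(1, 2)) = Pow(Add(-260, Pow(Rational(315, 2), -1)), Rational(1, 2)) = Pow(Add(-260, Rational(2, 315)), Rational(1, 2)) = Pow(Rational(-81898, 315), Rational(1, 2)) = Mul(Rational(1, 105), I, Pow(2866430, Rational(1, 2)))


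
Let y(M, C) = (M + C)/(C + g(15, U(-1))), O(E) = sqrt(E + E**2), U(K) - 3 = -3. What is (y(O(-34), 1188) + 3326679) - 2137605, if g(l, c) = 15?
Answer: 476819070/401 + sqrt(1122)/1203 ≈ 1.1891e+6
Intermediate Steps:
U(K) = 0 (U(K) = 3 - 3 = 0)
y(M, C) = (C + M)/(15 + C) (y(M, C) = (M + C)/(C + 15) = (C + M)/(15 + C))
(y(O(-34), 1188) + 3326679) - 2137605 = ((1188 + sqrt(-34*(1 - 34)))/(15 + 1188) + 3326679) - 2137605 = ((1188 + sqrt(-34*(-33)))/1203 + 3326679) - 2137605 = ((1188 + sqrt(1122))/1203 + 3326679) - 2137605 = ((396/401 + sqrt(1122)/1203) + 3326679) - 2137605 = (1333998675/401 + sqrt(1122)/1203) - 2137605 = 476819070/401 + sqrt(1122)/1203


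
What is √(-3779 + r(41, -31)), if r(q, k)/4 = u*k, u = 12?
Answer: I*√5267 ≈ 72.574*I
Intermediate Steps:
r(q, k) = 48*k (r(q, k) = 4*(12*k) = 48*k)
√(-3779 + r(41, -31)) = √(-3779 + 48*(-31)) = √(-3779 - 1488) = √(-5267) = I*√5267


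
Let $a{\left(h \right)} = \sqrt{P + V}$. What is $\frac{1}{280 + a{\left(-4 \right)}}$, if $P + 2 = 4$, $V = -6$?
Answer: $\frac{70}{19601} - \frac{i}{39202} \approx 0.0035712 - 2.5509 \cdot 10^{-5} i$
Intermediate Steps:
$P = 2$ ($P = -2 + 4 = 2$)
$a{\left(h \right)} = 2 i$ ($a{\left(h \right)} = \sqrt{2 - 6} = \sqrt{-4} = 2 i$)
$\frac{1}{280 + a{\left(-4 \right)}} = \frac{1}{280 + 2 i} = \frac{280 - 2 i}{78404}$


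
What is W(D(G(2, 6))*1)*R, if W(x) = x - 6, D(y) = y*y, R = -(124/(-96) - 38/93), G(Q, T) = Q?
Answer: -1265/372 ≈ -3.4005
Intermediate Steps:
R = 1265/744 (R = -(124*(-1/96) - 38*1/93) = -(-31/24 - 38/93) = -1*(-1265/744) = 1265/744 ≈ 1.7003)
D(y) = y²
W(x) = -6 + x (W(x) = x - 1*6 = x - 6 = -6 + x)
W(D(G(2, 6))*1)*R = (-6 + 2²*1)*(1265/744) = (-6 + 4*1)*(1265/744) = (-6 + 4)*(1265/744) = -2*1265/744 = -1265/372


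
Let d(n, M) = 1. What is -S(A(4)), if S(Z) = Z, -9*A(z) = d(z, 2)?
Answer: ⅑ ≈ 0.11111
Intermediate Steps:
A(z) = -⅑ (A(z) = -⅑*1 = -⅑)
-S(A(4)) = -1*(-⅑) = ⅑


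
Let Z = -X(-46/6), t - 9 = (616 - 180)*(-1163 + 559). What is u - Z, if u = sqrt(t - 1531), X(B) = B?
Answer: -23/3 + I*sqrt(264866) ≈ -7.6667 + 514.65*I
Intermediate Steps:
t = -263335 (t = 9 + (616 - 180)*(-1163 + 559) = 9 + 436*(-604) = 9 - 263344 = -263335)
Z = 23/3 (Z = -(-46)/6 = -1*(-23/3) = 23/3 ≈ 7.6667)
u = I*sqrt(264866) (u = sqrt(-263335 - 1531) = sqrt(-264866) = I*sqrt(264866) ≈ 514.65*I)
u - Z = I*sqrt(264866) - 1*23/3 = I*sqrt(264866) - 23/3 = -23/3 + I*sqrt(264866)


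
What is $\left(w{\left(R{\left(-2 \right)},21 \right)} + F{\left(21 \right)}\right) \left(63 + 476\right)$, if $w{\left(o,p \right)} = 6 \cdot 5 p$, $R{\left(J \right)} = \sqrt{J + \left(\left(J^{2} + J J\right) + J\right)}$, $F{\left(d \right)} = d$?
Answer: $350889$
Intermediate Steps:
$R{\left(J \right)} = \sqrt{2 J + 2 J^{2}}$ ($R{\left(J \right)} = \sqrt{J + \left(\left(J^{2} + J^{2}\right) + J\right)} = \sqrt{J + \left(2 J^{2} + J\right)} = \sqrt{J + \left(J + 2 J^{2}\right)} = \sqrt{2 J + 2 J^{2}}$)
$w{\left(o,p \right)} = 30 p$
$\left(w{\left(R{\left(-2 \right)},21 \right)} + F{\left(21 \right)}\right) \left(63 + 476\right) = \left(30 \cdot 21 + 21\right) \left(63 + 476\right) = \left(630 + 21\right) 539 = 651 \cdot 539 = 350889$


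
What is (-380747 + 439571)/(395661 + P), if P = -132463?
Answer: 29412/131599 ≈ 0.22350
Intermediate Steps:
(-380747 + 439571)/(395661 + P) = (-380747 + 439571)/(395661 - 132463) = 58824/263198 = 58824*(1/263198) = 29412/131599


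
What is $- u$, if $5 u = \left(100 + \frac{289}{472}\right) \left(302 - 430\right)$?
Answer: $\frac{759824}{295} \approx 2575.7$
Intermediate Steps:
$u = - \frac{759824}{295}$ ($u = \frac{\left(100 + \frac{289}{472}\right) \left(302 - 430\right)}{5} = \frac{\left(100 + 289 \cdot \frac{1}{472}\right) \left(-128\right)}{5} = \frac{\left(100 + \frac{289}{472}\right) \left(-128\right)}{5} = \frac{\frac{47489}{472} \left(-128\right)}{5} = \frac{1}{5} \left(- \frac{759824}{59}\right) = - \frac{759824}{295} \approx -2575.7$)
$- u = \left(-1\right) \left(- \frac{759824}{295}\right) = \frac{759824}{295}$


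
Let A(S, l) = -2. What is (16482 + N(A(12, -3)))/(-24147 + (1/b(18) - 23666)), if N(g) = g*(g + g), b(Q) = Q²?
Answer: -5342760/15491411 ≈ -0.34489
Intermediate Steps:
N(g) = 2*g² (N(g) = g*(2*g) = 2*g²)
(16482 + N(A(12, -3)))/(-24147 + (1/b(18) - 23666)) = (16482 + 2*(-2)²)/(-24147 + (1/(18²) - 23666)) = (16482 + 2*4)/(-24147 + (1/324 - 23666)) = (16482 + 8)/(-24147 + (1/324 - 23666)) = 16490/(-24147 - 7667783/324) = 16490/(-15491411/324) = 16490*(-324/15491411) = -5342760/15491411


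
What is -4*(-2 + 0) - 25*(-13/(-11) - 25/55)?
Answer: -112/11 ≈ -10.182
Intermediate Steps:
-4*(-2 + 0) - 25*(-13/(-11) - 25/55) = -4*(-2) - 25*(-13*(-1/11) - 25*1/55) = 8 - 25*(13/11 - 5/11) = 8 - 25*8/11 = 8 - 200/11 = -112/11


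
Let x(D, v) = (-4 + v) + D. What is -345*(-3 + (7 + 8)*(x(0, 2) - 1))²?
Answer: -794880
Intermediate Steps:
x(D, v) = -4 + D + v
-345*(-3 + (7 + 8)*(x(0, 2) - 1))² = -345*(-3 + (7 + 8)*((-4 + 0 + 2) - 1))² = -345*(-3 + 15*(-2 - 1))² = -345*(-3 + 15*(-3))² = -345*(-3 - 45)² = -345*(-48)² = -345*2304 = -794880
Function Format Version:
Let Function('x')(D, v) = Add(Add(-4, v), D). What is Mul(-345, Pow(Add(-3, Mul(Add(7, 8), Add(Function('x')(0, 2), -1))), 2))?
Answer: -794880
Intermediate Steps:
Function('x')(D, v) = Add(-4, D, v)
Mul(-345, Pow(Add(-3, Mul(Add(7, 8), Add(Function('x')(0, 2), -1))), 2)) = Mul(-345, Pow(Add(-3, Mul(Add(7, 8), Add(Add(-4, 0, 2), -1))), 2)) = Mul(-345, Pow(Add(-3, Mul(15, Add(-2, -1))), 2)) = Mul(-345, Pow(Add(-3, Mul(15, -3)), 2)) = Mul(-345, Pow(Add(-3, -45), 2)) = Mul(-345, Pow(-48, 2)) = Mul(-345, 2304) = -794880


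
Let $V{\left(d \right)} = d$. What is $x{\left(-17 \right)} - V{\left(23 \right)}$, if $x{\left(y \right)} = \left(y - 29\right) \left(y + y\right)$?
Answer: $1541$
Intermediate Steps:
$x{\left(y \right)} = 2 y \left(-29 + y\right)$ ($x{\left(y \right)} = \left(-29 + y\right) 2 y = 2 y \left(-29 + y\right)$)
$x{\left(-17 \right)} - V{\left(23 \right)} = 2 \left(-17\right) \left(-29 - 17\right) - 23 = 2 \left(-17\right) \left(-46\right) - 23 = 1564 - 23 = 1541$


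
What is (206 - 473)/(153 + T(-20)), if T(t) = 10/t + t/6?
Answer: -1602/895 ≈ -1.7899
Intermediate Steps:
T(t) = 10/t + t/6 (T(t) = 10/t + t*(⅙) = 10/t + t/6)
(206 - 473)/(153 + T(-20)) = (206 - 473)/(153 + (10/(-20) + (⅙)*(-20))) = -267/(153 + (10*(-1/20) - 10/3)) = -267/(153 + (-½ - 10/3)) = -267/(153 - 23/6) = -267/895/6 = -267*6/895 = -1602/895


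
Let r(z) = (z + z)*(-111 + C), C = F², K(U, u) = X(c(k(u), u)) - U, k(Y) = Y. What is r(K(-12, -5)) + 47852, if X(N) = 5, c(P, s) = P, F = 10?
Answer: 47478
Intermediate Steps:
K(U, u) = 5 - U
C = 100 (C = 10² = 100)
r(z) = -22*z (r(z) = (z + z)*(-111 + 100) = (2*z)*(-11) = -22*z)
r(K(-12, -5)) + 47852 = -22*(5 - 1*(-12)) + 47852 = -22*(5 + 12) + 47852 = -22*17 + 47852 = -374 + 47852 = 47478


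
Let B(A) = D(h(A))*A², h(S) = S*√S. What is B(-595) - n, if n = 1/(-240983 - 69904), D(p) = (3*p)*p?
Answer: -69551843462374809374/310887 ≈ -2.2372e+14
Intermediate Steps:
h(S) = S^(3/2)
D(p) = 3*p²
B(A) = 3*A⁵ (B(A) = (3*(A^(3/2))²)*A² = (3*A³)*A² = 3*A⁵)
n = -1/310887 (n = 1/(-310887) = -1/310887 ≈ -3.2166e-6)
B(-595) - n = 3*(-595)⁵ - 1*(-1/310887) = 3*(-74573551871875) + 1/310887 = -223720655615625 + 1/310887 = -69551843462374809374/310887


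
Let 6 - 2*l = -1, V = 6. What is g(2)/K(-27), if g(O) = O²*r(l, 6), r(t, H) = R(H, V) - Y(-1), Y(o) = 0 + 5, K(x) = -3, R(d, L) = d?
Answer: -4/3 ≈ -1.3333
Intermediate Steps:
l = 7/2 (l = 3 - ½*(-1) = 3 + ½ = 7/2 ≈ 3.5000)
Y(o) = 5
r(t, H) = -5 + H (r(t, H) = H - 1*5 = H - 5 = -5 + H)
g(O) = O² (g(O) = O²*(-5 + 6) = O²*1 = O²)
g(2)/K(-27) = 2²/(-3) = 4*(-⅓) = -4/3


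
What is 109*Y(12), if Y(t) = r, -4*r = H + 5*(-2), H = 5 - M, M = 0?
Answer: 545/4 ≈ 136.25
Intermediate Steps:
H = 5 (H = 5 - 1*0 = 5 + 0 = 5)
r = 5/4 (r = -(5 + 5*(-2))/4 = -(5 - 10)/4 = -¼*(-5) = 5/4 ≈ 1.2500)
Y(t) = 5/4
109*Y(12) = 109*(5/4) = 545/4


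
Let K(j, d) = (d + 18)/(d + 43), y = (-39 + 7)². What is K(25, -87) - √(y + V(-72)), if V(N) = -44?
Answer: 69/44 - 14*√5 ≈ -29.737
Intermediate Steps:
y = 1024 (y = (-32)² = 1024)
K(j, d) = (18 + d)/(43 + d)
K(25, -87) - √(y + V(-72)) = (18 - 87)/(43 - 87) - √(1024 - 44) = -69/(-44) - √980 = -1/44*(-69) - 14*√5 = 69/44 - 14*√5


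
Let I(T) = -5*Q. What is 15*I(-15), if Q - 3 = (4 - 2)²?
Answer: -525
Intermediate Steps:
Q = 7 (Q = 3 + (4 - 2)² = 3 + 2² = 3 + 4 = 7)
I(T) = -35 (I(T) = -5*7 = -35)
15*I(-15) = 15*(-35) = -525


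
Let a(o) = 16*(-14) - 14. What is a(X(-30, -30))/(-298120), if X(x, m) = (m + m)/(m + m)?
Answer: 119/149060 ≈ 0.00079834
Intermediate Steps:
X(x, m) = 1 (X(x, m) = (2*m)/((2*m)) = (2*m)*(1/(2*m)) = 1)
a(o) = -238 (a(o) = -224 - 14 = -238)
a(X(-30, -30))/(-298120) = -238/(-298120) = -238*(-1/298120) = 119/149060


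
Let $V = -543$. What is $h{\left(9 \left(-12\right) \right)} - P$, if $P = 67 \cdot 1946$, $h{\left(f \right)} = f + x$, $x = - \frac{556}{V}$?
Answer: $- \frac{70855514}{543} \approx -1.3049 \cdot 10^{5}$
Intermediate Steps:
$x = \frac{556}{543}$ ($x = - \frac{556}{-543} = \left(-556\right) \left(- \frac{1}{543}\right) = \frac{556}{543} \approx 1.0239$)
$h{\left(f \right)} = \frac{556}{543} + f$ ($h{\left(f \right)} = f + \frac{556}{543} = \frac{556}{543} + f$)
$P = 130382$
$h{\left(9 \left(-12\right) \right)} - P = \left(\frac{556}{543} + 9 \left(-12\right)\right) - 130382 = \left(\frac{556}{543} - 108\right) - 130382 = - \frac{58088}{543} - 130382 = - \frac{70855514}{543}$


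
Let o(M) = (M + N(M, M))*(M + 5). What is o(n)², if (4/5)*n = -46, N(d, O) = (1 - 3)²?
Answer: 126225225/16 ≈ 7.8891e+6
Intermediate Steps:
N(d, O) = 4 (N(d, O) = (-2)² = 4)
n = -115/2 (n = (5/4)*(-46) = -115/2 ≈ -57.500)
o(M) = (4 + M)*(5 + M) (o(M) = (M + 4)*(M + 5) = (4 + M)*(5 + M))
o(n)² = (20 + (-115/2)² + 9*(-115/2))² = (20 + 13225/4 - 1035/2)² = (11235/4)² = 126225225/16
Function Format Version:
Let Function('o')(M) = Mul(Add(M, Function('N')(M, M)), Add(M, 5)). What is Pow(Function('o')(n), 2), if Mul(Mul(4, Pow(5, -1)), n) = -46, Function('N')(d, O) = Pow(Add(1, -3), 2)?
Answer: Rational(126225225, 16) ≈ 7.8891e+6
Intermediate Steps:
Function('N')(d, O) = 4 (Function('N')(d, O) = Pow(-2, 2) = 4)
n = Rational(-115, 2) (n = Mul(Rational(5, 4), -46) = Rational(-115, 2) ≈ -57.500)
Function('o')(M) = Mul(Add(4, M), Add(5, M)) (Function('o')(M) = Mul(Add(M, 4), Add(M, 5)) = Mul(Add(4, M), Add(5, M)))
Pow(Function('o')(n), 2) = Pow(Add(20, Pow(Rational(-115, 2), 2), Mul(9, Rational(-115, 2))), 2) = Pow(Add(20, Rational(13225, 4), Rational(-1035, 2)), 2) = Pow(Rational(11235, 4), 2) = Rational(126225225, 16)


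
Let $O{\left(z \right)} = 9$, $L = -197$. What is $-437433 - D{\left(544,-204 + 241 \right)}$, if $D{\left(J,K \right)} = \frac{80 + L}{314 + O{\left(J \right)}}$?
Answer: $- \frac{141290742}{323} \approx -4.3743 \cdot 10^{5}$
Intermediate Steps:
$D{\left(J,K \right)} = - \frac{117}{323}$ ($D{\left(J,K \right)} = \frac{80 - 197}{314 + 9} = - \frac{117}{323}$)
$-437433 - D{\left(544,-204 + 241 \right)} = -437433 - - \frac{117}{323} = -437433 + \frac{117}{323} = - \frac{141290742}{323}$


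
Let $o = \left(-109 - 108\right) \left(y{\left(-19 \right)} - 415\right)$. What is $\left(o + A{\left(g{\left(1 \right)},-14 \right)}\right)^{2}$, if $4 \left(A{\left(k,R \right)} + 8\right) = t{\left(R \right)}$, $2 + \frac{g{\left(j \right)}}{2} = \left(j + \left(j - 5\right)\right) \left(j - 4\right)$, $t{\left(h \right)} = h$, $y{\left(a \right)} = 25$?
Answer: $\frac{28641162169}{4} \approx 7.1603 \cdot 10^{9}$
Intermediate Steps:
$g{\left(j \right)} = -4 + 2 \left(-5 + 2 j\right) \left(-4 + j\right)$ ($g{\left(j \right)} = -4 + 2 \left(j + \left(j - 5\right)\right) \left(j - 4\right) = -4 + 2 \left(j + \left(-5 + j\right)\right) \left(-4 + j\right) = -4 + 2 \left(-5 + 2 j\right) \left(-4 + j\right)$)
$A{\left(k,R \right)} = -8 + \frac{R}{4}$
$o = 84630$ ($o = \left(-109 - 108\right) \left(25 - 415\right) = \left(-217\right) \left(-390\right) = 84630$)
$\left(o + A{\left(g{\left(1 \right)},-14 \right)}\right)^{2} = \left(84630 + \left(-8 + \frac{1}{4} \left(-14\right)\right)\right)^{2} = \left(84630 - \frac{23}{2}\right)^{2} = \left(\frac{169237}{2}\right)^{2} = \frac{28641162169}{4}$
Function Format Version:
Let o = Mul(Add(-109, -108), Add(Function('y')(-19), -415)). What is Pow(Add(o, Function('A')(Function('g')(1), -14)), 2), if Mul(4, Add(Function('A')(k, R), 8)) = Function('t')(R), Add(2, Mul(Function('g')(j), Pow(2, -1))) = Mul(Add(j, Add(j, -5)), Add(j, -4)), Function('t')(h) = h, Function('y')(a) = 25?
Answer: Rational(28641162169, 4) ≈ 7.1603e+9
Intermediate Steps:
Function('g')(j) = Add(-4, Mul(2, Add(-5, Mul(2, j)), Add(-4, j))) (Function('g')(j) = Add(-4, Mul(2, Mul(Add(j, Add(j, -5)), Add(j, -4)))) = Add(-4, Mul(2, Mul(Add(j, Add(-5, j)), Add(-4, j)))) = Add(-4, Mul(2, Mul(Add(-5, Mul(2, j)), Add(-4, j)))) = Add(-4, Mul(2, Add(-5, Mul(2, j)), Add(-4, j))))
Function('A')(k, R) = Add(-8, Mul(Rational(1, 4), R))
o = 84630 (o = Mul(Add(-109, -108), Add(25, -415)) = Mul(-217, -390) = 84630)
Pow(Add(o, Function('A')(Function('g')(1), -14)), 2) = Pow(Add(84630, Add(-8, Mul(Rational(1, 4), -14))), 2) = Pow(Add(84630, Add(-8, Rational(-7, 2))), 2) = Pow(Add(84630, Rational(-23, 2)), 2) = Pow(Rational(169237, 2), 2) = Rational(28641162169, 4)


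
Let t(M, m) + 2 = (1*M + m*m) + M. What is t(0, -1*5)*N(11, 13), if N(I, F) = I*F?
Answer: 3289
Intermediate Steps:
N(I, F) = F*I
t(M, m) = -2 + m² + 2*M (t(M, m) = -2 + ((1*M + m*m) + M) = -2 + ((M + m²) + M) = -2 + (m² + 2*M) = -2 + m² + 2*M)
t(0, -1*5)*N(11, 13) = (-2 + (-1*5)² + 2*0)*(13*11) = (-2 + (-5)² + 0)*143 = (-2 + 25 + 0)*143 = 23*143 = 3289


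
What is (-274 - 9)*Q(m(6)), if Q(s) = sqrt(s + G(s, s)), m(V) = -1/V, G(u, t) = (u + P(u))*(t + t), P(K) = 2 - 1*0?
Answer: -283*I*sqrt(7)/3 ≈ -249.58*I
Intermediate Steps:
P(K) = 2 (P(K) = 2 + 0 = 2)
G(u, t) = 2*t*(2 + u) (G(u, t) = (u + 2)*(t + t) = (2 + u)*(2*t) = 2*t*(2 + u))
Q(s) = sqrt(s + 2*s*(2 + s))
(-274 - 9)*Q(m(6)) = (-274 - 9)*sqrt((-1/6)*(5 + 2*(-1/6))) = -283*sqrt(5 + 2*(-1*1/6))*(I*sqrt(6)/6) = -283*I*sqrt(6)*sqrt(5 + 2*(-1/6))/6 = -283*I*sqrt(6)*sqrt(5 - 1/3)/6 = -283*I*sqrt(7)/3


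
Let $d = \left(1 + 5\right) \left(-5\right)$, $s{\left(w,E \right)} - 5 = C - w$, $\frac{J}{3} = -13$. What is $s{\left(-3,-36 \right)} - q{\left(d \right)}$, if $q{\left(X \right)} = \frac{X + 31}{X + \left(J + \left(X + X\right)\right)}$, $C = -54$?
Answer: $- \frac{5933}{129} \approx -45.992$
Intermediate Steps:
$J = -39$ ($J = 3 \left(-13\right) = -39$)
$s{\left(w,E \right)} = -49 - w$ ($s{\left(w,E \right)} = 5 - \left(54 + w\right) = -49 - w$)
$d = -30$ ($d = 6 \left(-5\right) = -30$)
$q{\left(X \right)} = \frac{31 + X}{-39 + 3 X}$ ($q{\left(X \right)} = \frac{X + 31}{X + \left(-39 + \left(X + X\right)\right)} = \frac{31 + X}{X + \left(-39 + 2 X\right)} = \frac{31 + X}{-39 + 3 X}$)
$s{\left(-3,-36 \right)} - q{\left(d \right)} = \left(-49 - -3\right) - \frac{31 - 30}{3 \left(-13 - 30\right)} = \left(-49 + 3\right) - \frac{1}{3} \frac{1}{-43} \cdot 1 = -46 - \frac{1}{3} \left(- \frac{1}{43}\right) 1 = -46 - - \frac{1}{129} = -46 + \frac{1}{129} = - \frac{5933}{129}$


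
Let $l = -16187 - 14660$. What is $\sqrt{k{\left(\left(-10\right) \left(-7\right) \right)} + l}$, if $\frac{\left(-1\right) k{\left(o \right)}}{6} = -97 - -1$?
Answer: $i \sqrt{30271} \approx 173.99 i$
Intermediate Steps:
$k{\left(o \right)} = 576$ ($k{\left(o \right)} = - 6 \left(-97 - -1\right) = - 6 \left(-97 + 1\right) = \left(-6\right) \left(-96\right) = 576$)
$l = -30847$ ($l = -16187 - 14660 = -30847$)
$\sqrt{k{\left(\left(-10\right) \left(-7\right) \right)} + l} = \sqrt{576 - 30847} = \sqrt{-30271} = i \sqrt{30271}$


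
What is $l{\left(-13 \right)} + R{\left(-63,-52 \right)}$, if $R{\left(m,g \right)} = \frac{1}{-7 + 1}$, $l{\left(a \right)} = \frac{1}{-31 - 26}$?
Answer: $- \frac{7}{38} \approx -0.18421$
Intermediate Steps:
$l{\left(a \right)} = - \frac{1}{57}$ ($l{\left(a \right)} = \frac{1}{-57} = - \frac{1}{57}$)
$R{\left(m,g \right)} = - \frac{1}{6}$ ($R{\left(m,g \right)} = \frac{1}{-6} = - \frac{1}{6}$)
$l{\left(-13 \right)} + R{\left(-63,-52 \right)} = - \frac{1}{57} - \frac{1}{6} = - \frac{7}{38}$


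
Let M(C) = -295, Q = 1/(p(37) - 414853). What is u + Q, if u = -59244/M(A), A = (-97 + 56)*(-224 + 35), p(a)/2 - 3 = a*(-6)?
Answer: 24603499709/122510845 ≈ 200.83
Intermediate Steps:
p(a) = 6 - 12*a (p(a) = 6 + 2*(a*(-6)) = 6 + 2*(-6*a) = 6 - 12*a)
A = 7749 (A = -41*(-189) = 7749)
Q = -1/415291 (Q = 1/((6 - 12*37) - 414853) = 1/((6 - 444) - 414853) = 1/(-438 - 414853) = 1/(-415291) = -1/415291 ≈ -2.4079e-6)
u = 59244/295 (u = -59244/(-295) = -59244*(-1/295) = 59244/295 ≈ 200.83)
u + Q = 59244/295 - 1/415291 = 24603499709/122510845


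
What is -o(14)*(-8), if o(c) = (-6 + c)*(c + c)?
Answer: 1792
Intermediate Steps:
o(c) = 2*c*(-6 + c) (o(c) = (-6 + c)*(2*c) = 2*c*(-6 + c))
-o(14)*(-8) = -2*14*(-6 + 14)*(-8) = -2*14*8*(-8) = -224*(-8) = -1*(-1792) = 1792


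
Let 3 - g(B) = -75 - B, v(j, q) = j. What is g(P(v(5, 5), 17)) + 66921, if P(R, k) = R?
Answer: 67004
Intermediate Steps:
g(B) = 78 + B (g(B) = 3 - (-75 - B) = 3 + (75 + B) = 78 + B)
g(P(v(5, 5), 17)) + 66921 = (78 + 5) + 66921 = 83 + 66921 = 67004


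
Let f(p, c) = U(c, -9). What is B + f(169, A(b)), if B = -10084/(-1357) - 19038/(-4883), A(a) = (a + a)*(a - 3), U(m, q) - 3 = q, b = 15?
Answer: 1858808/348749 ≈ 5.3299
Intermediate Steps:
U(m, q) = 3 + q
A(a) = 2*a*(-3 + a) (A(a) = (2*a)*(-3 + a) = 2*a*(-3 + a))
f(p, c) = -6 (f(p, c) = 3 - 9 = -6)
B = 3951302/348749 (B = -10084*(-1/1357) - 19038*(-1/4883) = 10084/1357 + 1002/257 = 3951302/348749 ≈ 11.330)
B + f(169, A(b)) = 3951302/348749 - 6 = 1858808/348749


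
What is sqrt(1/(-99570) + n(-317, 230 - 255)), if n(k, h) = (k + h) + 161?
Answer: I*sqrt(1794467566470)/99570 ≈ 13.454*I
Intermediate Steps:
n(k, h) = 161 + h + k (n(k, h) = (h + k) + 161 = 161 + h + k)
sqrt(1/(-99570) + n(-317, 230 - 255)) = sqrt(1/(-99570) + (161 + (230 - 255) - 317)) = sqrt(-1/99570 + (161 - 25 - 317)) = sqrt(-1/99570 - 181) = sqrt(-18022171/99570) = I*sqrt(1794467566470)/99570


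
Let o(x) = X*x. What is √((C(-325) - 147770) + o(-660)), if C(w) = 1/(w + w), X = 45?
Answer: I*√2999243026/130 ≈ 421.27*I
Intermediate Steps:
C(w) = 1/(2*w)
o(x) = 45*x
√((C(-325) - 147770) + o(-660)) = √(((½)/(-325) - 147770) + 45*(-660)) = √(((½)*(-1/325) - 147770) - 29700) = √((-1/650 - 147770) - 29700) = √(-96050501/650 - 29700) = √(-115355501/650) = I*√2999243026/130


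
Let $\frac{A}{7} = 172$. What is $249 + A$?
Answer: $1453$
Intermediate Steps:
$A = 1204$ ($A = 7 \cdot 172 = 1204$)
$249 + A = 249 + 1204 = 1453$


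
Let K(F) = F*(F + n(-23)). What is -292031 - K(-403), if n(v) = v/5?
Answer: -2281469/5 ≈ -4.5629e+5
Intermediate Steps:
n(v) = v/5 (n(v) = v*(⅕) = v/5)
K(F) = F*(-23/5 + F) (K(F) = F*(F + (⅕)*(-23)) = F*(F - 23/5) = F*(-23/5 + F))
-292031 - K(-403) = -292031 - (-403)*(-23 + 5*(-403))/5 = -292031 - (-403)*(-23 - 2015)/5 = -292031 - (-403)*(-2038)/5 = -292031 - 1*821314/5 = -292031 - 821314/5 = -2281469/5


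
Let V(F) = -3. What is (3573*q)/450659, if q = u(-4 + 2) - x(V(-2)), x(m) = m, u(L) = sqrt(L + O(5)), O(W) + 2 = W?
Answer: 14292/450659 ≈ 0.031714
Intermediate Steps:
O(W) = -2 + W
u(L) = sqrt(3 + L) (u(L) = sqrt(L + (-2 + 5)) = sqrt(L + 3) = sqrt(3 + L))
q = 4 (q = sqrt(3 + (-4 + 2)) - 1*(-3) = sqrt(3 - 2) + 3 = sqrt(1) + 3 = 1 + 3 = 4)
(3573*q)/450659 = (3573*4)/450659 = 14292*(1/450659) = 14292/450659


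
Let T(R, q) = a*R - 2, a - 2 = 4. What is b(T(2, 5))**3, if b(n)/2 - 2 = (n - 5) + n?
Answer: 39304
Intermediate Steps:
a = 6 (a = 2 + 4 = 6)
T(R, q) = -2 + 6*R (T(R, q) = 6*R - 2 = -2 + 6*R)
b(n) = -6 + 4*n (b(n) = 4 + 2*((n - 5) + n) = 4 + 2*((-5 + n) + n) = 4 + 2*(-5 + 2*n) = 4 + (-10 + 4*n) = -6 + 4*n)
b(T(2, 5))**3 = (-6 + 4*(-2 + 6*2))**3 = (-6 + 4*(-2 + 12))**3 = (-6 + 4*10)**3 = (-6 + 40)**3 = 34**3 = 39304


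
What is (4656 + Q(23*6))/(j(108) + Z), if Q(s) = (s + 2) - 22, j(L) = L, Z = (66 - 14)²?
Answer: 2387/1406 ≈ 1.6977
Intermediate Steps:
Z = 2704 (Z = 52² = 2704)
Q(s) = -20 + s (Q(s) = (2 + s) - 22 = -20 + s)
(4656 + Q(23*6))/(j(108) + Z) = (4656 + (-20 + 23*6))/(108 + 2704) = (4656 + (-20 + 138))/2812 = (4656 + 118)*(1/2812) = 4774*(1/2812) = 2387/1406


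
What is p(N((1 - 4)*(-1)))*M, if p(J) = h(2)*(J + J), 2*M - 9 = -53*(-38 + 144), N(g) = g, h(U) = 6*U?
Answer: -201924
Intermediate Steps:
M = -5609/2 (M = 9/2 + (-53*(-38 + 144))/2 = 9/2 + (-53*106)/2 = 9/2 + (½)*(-5618) = 9/2 - 2809 = -5609/2 ≈ -2804.5)
p(J) = 24*J (p(J) = (6*2)*(J + J) = 12*(2*J) = 24*J)
p(N((1 - 4)*(-1)))*M = (24*((1 - 4)*(-1)))*(-5609/2) = (24*(-3*(-1)))*(-5609/2) = (24*3)*(-5609/2) = 72*(-5609/2) = -201924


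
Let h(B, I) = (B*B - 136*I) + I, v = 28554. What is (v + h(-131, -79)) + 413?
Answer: 56793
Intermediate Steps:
h(B, I) = B**2 - 135*I (h(B, I) = (B**2 - 136*I) + I = B**2 - 135*I)
(v + h(-131, -79)) + 413 = (28554 + ((-131)**2 - 135*(-79))) + 413 = (28554 + (17161 + 10665)) + 413 = (28554 + 27826) + 413 = 56380 + 413 = 56793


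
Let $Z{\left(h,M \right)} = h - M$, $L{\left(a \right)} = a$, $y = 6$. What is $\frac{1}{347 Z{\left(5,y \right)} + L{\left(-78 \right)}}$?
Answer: $- \frac{1}{425} \approx -0.0023529$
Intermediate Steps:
$\frac{1}{347 Z{\left(5,y \right)} + L{\left(-78 \right)}} = \frac{1}{347 \left(5 - 6\right) - 78} = \frac{1}{347 \left(-1\right) - 78} = \frac{1}{-347 - 78} = \frac{1}{-425} = - \frac{1}{425}$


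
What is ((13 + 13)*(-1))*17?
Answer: -442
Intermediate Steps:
((13 + 13)*(-1))*17 = (26*(-1))*17 = -26*17 = -442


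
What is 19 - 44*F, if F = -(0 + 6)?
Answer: 283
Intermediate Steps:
F = -6 (F = -1*6 = -6)
19 - 44*F = 19 - 44*(-6) = 19 + 264 = 283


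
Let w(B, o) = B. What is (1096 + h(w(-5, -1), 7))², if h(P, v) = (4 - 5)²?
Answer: 1203409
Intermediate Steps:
h(P, v) = 1 (h(P, v) = (-1)² = 1)
(1096 + h(w(-5, -1), 7))² = (1096 + 1)² = 1097² = 1203409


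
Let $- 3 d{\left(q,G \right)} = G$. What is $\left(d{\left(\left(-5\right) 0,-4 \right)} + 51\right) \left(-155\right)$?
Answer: $- \frac{24335}{3} \approx -8111.7$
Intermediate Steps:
$d{\left(q,G \right)} = - \frac{G}{3}$
$\left(d{\left(\left(-5\right) 0,-4 \right)} + 51\right) \left(-155\right) = \left(\left(- \frac{1}{3}\right) \left(-4\right) + 51\right) \left(-155\right) = \left(\frac{4}{3} + 51\right) \left(-155\right) = \frac{157}{3} \left(-155\right) = - \frac{24335}{3}$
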